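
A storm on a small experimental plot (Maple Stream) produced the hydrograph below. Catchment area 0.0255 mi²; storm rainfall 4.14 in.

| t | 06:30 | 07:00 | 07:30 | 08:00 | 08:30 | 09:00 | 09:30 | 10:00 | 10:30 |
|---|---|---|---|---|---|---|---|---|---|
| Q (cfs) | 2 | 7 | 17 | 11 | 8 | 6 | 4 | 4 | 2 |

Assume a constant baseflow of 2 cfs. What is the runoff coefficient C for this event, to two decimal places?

C ≈ 0.32

ΣQ_DR = 43.00 cfs; V = ΣQ_DR·Δt = 77400 ft³.
Runoff depth d = V / A = 1.307 in.
C = d / P = 1.307 / 4.14 = 0.32.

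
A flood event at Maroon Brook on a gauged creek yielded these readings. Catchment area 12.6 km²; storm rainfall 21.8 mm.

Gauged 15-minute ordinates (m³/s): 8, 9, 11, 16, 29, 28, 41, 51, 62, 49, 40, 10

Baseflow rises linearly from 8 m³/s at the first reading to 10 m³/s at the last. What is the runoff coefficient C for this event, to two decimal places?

C ≈ 0.81

ΣQ_DR = 246.0 m³/s; V = ΣQ_DR·Δt = 2.214 × 10^5 m³.
Runoff depth d = V / A = 17.57 mm.
C = d / P = 17.57 / 21.8 = 0.81.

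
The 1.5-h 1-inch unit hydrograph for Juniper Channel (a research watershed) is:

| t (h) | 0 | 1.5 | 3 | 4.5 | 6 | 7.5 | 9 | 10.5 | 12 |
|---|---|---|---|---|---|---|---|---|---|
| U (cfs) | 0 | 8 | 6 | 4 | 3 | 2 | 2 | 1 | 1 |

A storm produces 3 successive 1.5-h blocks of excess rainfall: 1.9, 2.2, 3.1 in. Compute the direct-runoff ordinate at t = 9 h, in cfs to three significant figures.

Q ≈ 17.5 cfs

By discrete convolution, Q_j = Σ (P_i / 1 in) · U_{j−i}.
At t = 9 h (j=6): Q = (1.9/1)·2 + (2.2/1)·2 + (3.1/1)·3 = 17.5 cfs.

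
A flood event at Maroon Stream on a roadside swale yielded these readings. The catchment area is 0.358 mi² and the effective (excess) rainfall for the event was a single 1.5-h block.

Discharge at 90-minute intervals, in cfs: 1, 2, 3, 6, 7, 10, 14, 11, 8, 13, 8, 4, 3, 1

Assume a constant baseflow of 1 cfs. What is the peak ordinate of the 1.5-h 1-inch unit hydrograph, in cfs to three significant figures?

U_p ≈ 26.0 cfs

Direct runoff: 0.0, 1.0, 2.0, 5.0, 6.0, 9.0, 13.0, 10.0, 7.0, 12.0, 7.0, 3.0, 2.0, 0.0 cfs; ΣQ_DR = 77.00 cfs, peak = 13.0 cfs.
Runoff depth d = ΣQ_DR·Δt / A = 77.00 × 5400 / (0.358 mi²) = 0.4999 in.
The 1-inch UH is the DRH scaled by (1 in)/d, so U_p = 13.0 × 1/0.4999 = 26.0 cfs.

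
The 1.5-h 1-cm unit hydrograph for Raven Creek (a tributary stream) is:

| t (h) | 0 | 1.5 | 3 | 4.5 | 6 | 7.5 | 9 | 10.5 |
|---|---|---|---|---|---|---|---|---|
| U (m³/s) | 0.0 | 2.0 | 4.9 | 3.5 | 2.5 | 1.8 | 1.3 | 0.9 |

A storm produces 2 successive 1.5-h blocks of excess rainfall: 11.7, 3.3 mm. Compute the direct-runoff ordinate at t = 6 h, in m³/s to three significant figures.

By discrete convolution, Q_j = Σ (P_i / 10 mm) · U_{j−i}.
At t = 6 h (j=4): Q = (11.7/10)·2.5 + (3.3/10)·3.5 = 4.08 m³/s.

Q ≈ 4.08 m³/s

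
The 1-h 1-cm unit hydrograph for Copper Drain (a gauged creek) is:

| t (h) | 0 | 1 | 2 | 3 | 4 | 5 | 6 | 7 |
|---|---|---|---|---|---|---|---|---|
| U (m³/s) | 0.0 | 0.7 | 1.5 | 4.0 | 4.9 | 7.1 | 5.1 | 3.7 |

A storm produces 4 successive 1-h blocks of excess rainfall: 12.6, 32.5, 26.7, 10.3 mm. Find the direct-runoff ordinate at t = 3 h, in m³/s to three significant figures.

Q ≈ 11.8 m³/s

By discrete convolution, Q_j = Σ (P_i / 10 mm) · U_{j−i}.
At t = 3 h (j=3): Q = (12.6/10)·4.0 + (32.5/10)·1.5 + (26.7/10)·0.7 + (10.3/10)·0.0 = 11.8 m³/s.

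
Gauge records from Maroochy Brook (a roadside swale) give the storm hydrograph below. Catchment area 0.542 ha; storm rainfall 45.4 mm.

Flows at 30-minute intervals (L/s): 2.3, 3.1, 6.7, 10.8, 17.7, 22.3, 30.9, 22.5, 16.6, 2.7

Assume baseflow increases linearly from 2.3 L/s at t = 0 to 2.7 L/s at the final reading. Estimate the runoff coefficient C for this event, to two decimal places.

ΣQ_DR = 110.6 L/s; V = ΣQ_DR·Δt = 1.991 × 10^5 L.
Runoff depth d = V / A = 36.73 mm.
C = d / P = 36.73 / 45.4 = 0.81.

C ≈ 0.81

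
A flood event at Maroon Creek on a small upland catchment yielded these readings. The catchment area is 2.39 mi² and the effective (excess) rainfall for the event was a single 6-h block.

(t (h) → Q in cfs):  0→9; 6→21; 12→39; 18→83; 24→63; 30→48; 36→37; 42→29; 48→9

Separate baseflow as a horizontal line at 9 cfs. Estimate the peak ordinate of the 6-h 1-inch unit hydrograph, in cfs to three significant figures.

Direct runoff: 0.0, 12.0, 30.0, 74.0, 54.0, 39.0, 28.0, 20.0, 0.0 cfs; ΣQ_DR = 257.0 cfs, peak = 74.0 cfs.
Runoff depth d = ΣQ_DR·Δt / A = 257.0 × 21600 / (2.39 mi²) = 0.9998 in.
The 1-inch UH is the DRH scaled by (1 in)/d, so U_p = 74.0 × 1/0.9998 = 74.0 cfs.

U_p ≈ 74.0 cfs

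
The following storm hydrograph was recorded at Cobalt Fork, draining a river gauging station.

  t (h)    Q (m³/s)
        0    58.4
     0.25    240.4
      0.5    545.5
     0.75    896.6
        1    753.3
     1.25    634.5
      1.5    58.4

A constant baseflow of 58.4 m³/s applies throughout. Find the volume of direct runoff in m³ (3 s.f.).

V ≈ 2.50 × 10^6 m³

Direct-runoff ordinates (Q − Q_b): 0.0, 182.0, 487.1, 838.2, 694.9, 576.1, 0.0 m³/s.
ΣQ_DR = 2778 m³/s.
With Δt = 0.25 h = 900 s, V = ΣQ_DR · Δt = 2778 × 900 = 2.50 × 10^6 m³.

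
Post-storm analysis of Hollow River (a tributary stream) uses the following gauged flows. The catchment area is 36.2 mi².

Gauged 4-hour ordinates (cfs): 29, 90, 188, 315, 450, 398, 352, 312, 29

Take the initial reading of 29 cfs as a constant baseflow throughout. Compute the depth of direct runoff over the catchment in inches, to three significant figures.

d ≈ 0.326 in

Direct runoff: 0.0, 61.0, 159.0, 286.0, 421.0, 369.0, 323.0, 283.0, 0.0 cfs; ΣQ_DR = 1902 cfs.
V = ΣQ_DR · Δt = 1902 × 14400 s = 2.739 × 10^7 ft³.
Over A = 36.2 mi², depth = V / A = 0.326 in.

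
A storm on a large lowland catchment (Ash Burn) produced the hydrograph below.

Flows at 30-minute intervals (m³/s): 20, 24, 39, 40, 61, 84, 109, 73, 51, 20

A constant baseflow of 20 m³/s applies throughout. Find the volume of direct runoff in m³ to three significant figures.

V ≈ 5.78 × 10^5 m³

Direct-runoff ordinates (Q − Q_b): 0.0, 4.0, 19.0, 20.0, 41.0, 64.0, 89.0, 53.0, 31.0, 0.0 m³/s.
ΣQ_DR = 321.0 m³/s.
With Δt = 0.5 h = 1800 s, V = ΣQ_DR · Δt = 321.0 × 1800 = 5.78 × 10^5 m³.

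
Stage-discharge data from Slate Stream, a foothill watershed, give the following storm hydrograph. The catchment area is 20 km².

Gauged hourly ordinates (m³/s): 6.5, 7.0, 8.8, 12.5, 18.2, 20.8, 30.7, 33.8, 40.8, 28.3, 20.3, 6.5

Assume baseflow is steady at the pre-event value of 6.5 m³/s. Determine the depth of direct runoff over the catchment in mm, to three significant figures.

d ≈ 28.1 mm

Direct runoff: 0.0, 0.5, 2.3, 6.0, 11.7, 14.3, 24.2, 27.3, 34.3, 21.8, 13.8, 0.0 m³/s; ΣQ_DR = 156.2 m³/s.
V = ΣQ_DR · Δt = 156.2 × 3600 s = 5.623 × 10^5 m³.
Over A = 20 km², depth = V / A = 28.1 mm.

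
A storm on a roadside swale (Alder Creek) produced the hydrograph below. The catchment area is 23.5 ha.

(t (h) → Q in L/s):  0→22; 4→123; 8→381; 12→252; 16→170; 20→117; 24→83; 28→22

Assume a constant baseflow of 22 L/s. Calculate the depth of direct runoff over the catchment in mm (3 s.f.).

Direct runoff: 0.0, 101.0, 359.0, 230.0, 148.0, 95.0, 61.0, 0.0 L/s; ΣQ_DR = 994.0 L/s.
V = ΣQ_DR · Δt = 994.0 × 14400 s = 1.431 × 10^7 L.
Over A = 23.5 ha, depth = V / A = 60.9 mm.

d ≈ 60.9 mm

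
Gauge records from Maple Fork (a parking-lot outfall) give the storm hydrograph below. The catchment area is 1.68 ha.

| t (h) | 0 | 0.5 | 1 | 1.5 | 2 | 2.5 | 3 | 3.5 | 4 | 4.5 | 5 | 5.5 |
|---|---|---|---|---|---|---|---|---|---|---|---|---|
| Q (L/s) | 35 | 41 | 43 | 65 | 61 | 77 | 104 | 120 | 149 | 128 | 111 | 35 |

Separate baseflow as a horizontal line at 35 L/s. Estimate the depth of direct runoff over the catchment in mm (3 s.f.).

Direct runoff: 0.0, 6.0, 8.0, 30.0, 26.0, 42.0, 69.0, 85.0, 114.0, 93.0, 76.0, 0.0 L/s; ΣQ_DR = 549.0 L/s.
V = ΣQ_DR · Δt = 549.0 × 1800 s = 9.882 × 10^5 L.
Over A = 1.68 ha, depth = V / A = 58.8 mm.

d ≈ 58.8 mm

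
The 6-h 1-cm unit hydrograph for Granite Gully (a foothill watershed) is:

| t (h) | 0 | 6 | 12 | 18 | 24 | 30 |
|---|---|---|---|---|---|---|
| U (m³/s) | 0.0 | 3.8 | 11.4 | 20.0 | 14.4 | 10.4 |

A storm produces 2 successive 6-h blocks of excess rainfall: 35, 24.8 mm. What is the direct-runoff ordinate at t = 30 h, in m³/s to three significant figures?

By discrete convolution, Q_j = Σ (P_i / 10 mm) · U_{j−i}.
At t = 30 h (j=5): Q = (35/10)·10.4 + (24.8/10)·14.4 = 72.1 m³/s.

Q ≈ 72.1 m³/s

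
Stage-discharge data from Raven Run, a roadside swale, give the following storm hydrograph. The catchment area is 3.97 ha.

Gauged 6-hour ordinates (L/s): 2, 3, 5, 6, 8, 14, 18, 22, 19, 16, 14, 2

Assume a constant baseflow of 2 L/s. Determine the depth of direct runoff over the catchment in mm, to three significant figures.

Direct runoff: 0.0, 1.0, 3.0, 4.0, 6.0, 12.0, 16.0, 20.0, 17.0, 14.0, 12.0, 0.0 L/s; ΣQ_DR = 105.0 L/s.
V = ΣQ_DR · Δt = 105.0 × 21600 s = 2.268 × 10^6 L.
Over A = 3.97 ha, depth = V / A = 57.1 mm.

d ≈ 57.1 mm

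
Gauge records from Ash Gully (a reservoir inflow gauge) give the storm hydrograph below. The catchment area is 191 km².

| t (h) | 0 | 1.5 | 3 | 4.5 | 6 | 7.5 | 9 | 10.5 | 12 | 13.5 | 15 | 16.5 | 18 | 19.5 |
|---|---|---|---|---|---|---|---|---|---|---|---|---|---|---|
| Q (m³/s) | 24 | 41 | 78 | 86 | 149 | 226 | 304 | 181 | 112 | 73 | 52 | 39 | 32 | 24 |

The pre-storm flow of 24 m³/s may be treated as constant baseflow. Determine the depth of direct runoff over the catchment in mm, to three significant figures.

Direct runoff: 0.0, 17.0, 54.0, 62.0, 125.0, 202.0, 280.0, 157.0, 88.0, 49.0, 28.0, 15.0, 8.0, 0.0 m³/s; ΣQ_DR = 1085 m³/s.
V = ΣQ_DR · Δt = 1085 × 5400 s = 5.859 × 10^6 m³.
Over A = 191 km², depth = V / A = 30.7 mm.

d ≈ 30.7 mm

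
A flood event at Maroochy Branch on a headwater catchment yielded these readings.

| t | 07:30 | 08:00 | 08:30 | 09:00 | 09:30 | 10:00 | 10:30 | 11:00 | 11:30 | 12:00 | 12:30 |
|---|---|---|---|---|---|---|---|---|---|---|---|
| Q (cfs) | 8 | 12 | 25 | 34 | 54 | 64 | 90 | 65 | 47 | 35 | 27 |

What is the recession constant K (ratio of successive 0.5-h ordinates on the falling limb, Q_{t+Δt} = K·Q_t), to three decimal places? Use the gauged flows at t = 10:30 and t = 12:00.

K ≈ 0.730

Using the recession-limb readings at t = 10:30 and t = 12:00: Q falls from 90 to 35 cfs over 3 intervals.
K = (Q₂/Q₁)^(1/3) = (35/90)^(1/3) = 0.730.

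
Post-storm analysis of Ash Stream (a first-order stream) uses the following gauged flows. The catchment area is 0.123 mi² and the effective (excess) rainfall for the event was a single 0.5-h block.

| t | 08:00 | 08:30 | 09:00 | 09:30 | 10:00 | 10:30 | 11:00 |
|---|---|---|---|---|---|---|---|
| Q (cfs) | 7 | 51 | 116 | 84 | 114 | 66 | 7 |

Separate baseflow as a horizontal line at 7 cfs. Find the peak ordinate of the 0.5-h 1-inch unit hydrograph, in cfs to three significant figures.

U_p ≈ 43.7 cfs

Direct runoff: 0.0, 44.0, 109.0, 77.0, 107.0, 59.0, 0.0 cfs; ΣQ_DR = 396.0 cfs, peak = 109.0 cfs.
Runoff depth d = ΣQ_DR·Δt / A = 396.0 × 1800 / (0.123 mi²) = 2.494 in.
The 1-inch UH is the DRH scaled by (1 in)/d, so U_p = 109.0 × 1/2.494 = 43.7 cfs.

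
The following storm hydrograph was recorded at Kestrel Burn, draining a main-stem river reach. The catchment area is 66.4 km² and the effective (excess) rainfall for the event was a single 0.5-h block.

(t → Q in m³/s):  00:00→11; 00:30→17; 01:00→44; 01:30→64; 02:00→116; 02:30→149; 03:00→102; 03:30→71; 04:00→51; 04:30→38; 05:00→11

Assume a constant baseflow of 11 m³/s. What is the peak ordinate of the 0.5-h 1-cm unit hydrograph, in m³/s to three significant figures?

Direct runoff: 0.0, 6.0, 33.0, 53.0, 105.0, 138.0, 91.0, 60.0, 40.0, 27.0, 0.0 m³/s; ΣQ_DR = 553.0 m³/s, peak = 138.0 m³/s.
Runoff depth d = ΣQ_DR·Δt / A = 553.0 × 1800 / (66.4 km²) = 14.99 mm.
The 1-cm UH is the DRH scaled by (10 mm)/d, so U_p = 138.0 × 10/14.99 = 92.1 m³/s.

U_p ≈ 92.1 m³/s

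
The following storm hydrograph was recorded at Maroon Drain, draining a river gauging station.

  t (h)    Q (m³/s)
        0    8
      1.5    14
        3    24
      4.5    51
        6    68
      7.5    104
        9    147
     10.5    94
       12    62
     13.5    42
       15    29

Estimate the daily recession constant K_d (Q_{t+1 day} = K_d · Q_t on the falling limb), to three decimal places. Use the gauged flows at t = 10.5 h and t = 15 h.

Between t = 10.5 h and t = 15 h the flow falls from 94 to 29 m³/s over 3×1.5 h = 4.5 h.
Per-interval ratio K = (29/94)^(1/3) = 0.6757; K_d = K^(24/1.5) = 0.002.

K_d ≈ 0.002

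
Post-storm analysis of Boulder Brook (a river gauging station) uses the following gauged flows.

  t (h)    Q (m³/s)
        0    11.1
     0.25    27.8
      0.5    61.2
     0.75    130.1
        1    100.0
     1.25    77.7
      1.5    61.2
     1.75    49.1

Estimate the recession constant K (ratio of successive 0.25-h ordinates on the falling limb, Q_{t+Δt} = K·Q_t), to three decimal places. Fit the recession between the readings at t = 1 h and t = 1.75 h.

Using the recession-limb readings at t = 1 h and t = 1.75 h: Q falls from 100.0 to 49.1 m³/s over 3 intervals.
K = (Q₂/Q₁)^(1/3) = (49.1/100.0)^(1/3) = 0.789.

K ≈ 0.789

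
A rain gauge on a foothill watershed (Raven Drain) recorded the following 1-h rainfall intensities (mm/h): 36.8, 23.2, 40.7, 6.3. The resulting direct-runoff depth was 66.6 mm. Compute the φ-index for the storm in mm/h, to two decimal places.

φ ≈ 11.37 mm/h

Only the 3 blocks with intensity above φ contribute runoff: 36.8, 23.2, 40.7 mm/h.
Σ(I−φ)·Δt = d  ⇒  (36.8+23.2+40.7 − 3φ)·1 = 66.6
φ = (100.7 − 66.6/1) / 3 = 11.37 mm/h.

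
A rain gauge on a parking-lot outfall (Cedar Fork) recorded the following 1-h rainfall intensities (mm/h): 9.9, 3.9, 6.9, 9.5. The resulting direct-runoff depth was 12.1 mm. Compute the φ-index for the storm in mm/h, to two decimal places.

φ ≈ 4.73 mm/h

Only the 3 blocks with intensity above φ contribute runoff: 9.9, 6.9, 9.5 mm/h.
Σ(I−φ)·Δt = d  ⇒  (9.9+6.9+9.5 − 3φ)·1 = 12.1
φ = (26.30 − 12.1/1) / 3 = 4.73 mm/h.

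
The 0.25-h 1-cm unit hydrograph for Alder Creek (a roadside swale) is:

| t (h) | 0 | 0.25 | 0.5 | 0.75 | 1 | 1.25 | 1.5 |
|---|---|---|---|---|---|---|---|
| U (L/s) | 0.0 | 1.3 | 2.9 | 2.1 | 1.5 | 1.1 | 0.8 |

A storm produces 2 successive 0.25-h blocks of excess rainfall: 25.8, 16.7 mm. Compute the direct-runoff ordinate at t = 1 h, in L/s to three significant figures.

By discrete convolution, Q_j = Σ (P_i / 10 mm) · U_{j−i}.
At t = 1 h (j=4): Q = (25.8/10)·1.5 + (16.7/10)·2.1 = 7.38 L/s.

Q ≈ 7.38 L/s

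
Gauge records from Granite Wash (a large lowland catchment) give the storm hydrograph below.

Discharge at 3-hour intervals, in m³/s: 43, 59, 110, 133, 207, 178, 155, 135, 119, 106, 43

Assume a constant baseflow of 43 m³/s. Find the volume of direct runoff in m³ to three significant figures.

V ≈ 8.80 × 10^6 m³

Direct-runoff ordinates (Q − Q_b): 0.0, 16.0, 67.0, 90.0, 164.0, 135.0, 112.0, 92.0, 76.0, 63.0, 0.0 m³/s.
ΣQ_DR = 815.0 m³/s.
With Δt = 3 h = 10800 s, V = ΣQ_DR · Δt = 815.0 × 10800 = 8.80 × 10^6 m³.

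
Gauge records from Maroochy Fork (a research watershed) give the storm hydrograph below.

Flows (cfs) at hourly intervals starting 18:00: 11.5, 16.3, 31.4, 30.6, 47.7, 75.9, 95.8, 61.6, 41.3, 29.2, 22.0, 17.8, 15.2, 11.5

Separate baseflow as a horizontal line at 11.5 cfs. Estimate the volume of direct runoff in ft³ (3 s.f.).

V ≈ 1.25 × 10^6 ft³

Direct-runoff ordinates (Q − Q_b): 0.0, 4.8, 19.9, 19.1, 36.2, 64.4, 84.3, 50.1, 29.8, 17.7, 10.5, 6.3, 3.7, 0.0 cfs.
ΣQ_DR = 346.8 cfs.
With Δt = 1 h = 3600 s, V = ΣQ_DR · Δt = 346.8 × 3600 = 1.25 × 10^6 ft³.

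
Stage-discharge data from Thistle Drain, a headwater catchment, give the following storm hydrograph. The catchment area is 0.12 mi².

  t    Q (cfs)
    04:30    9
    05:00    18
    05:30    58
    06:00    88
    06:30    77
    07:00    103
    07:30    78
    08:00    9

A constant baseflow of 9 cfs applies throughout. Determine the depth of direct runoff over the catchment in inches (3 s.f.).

d ≈ 2.38 in

Direct runoff: 0.0, 9.0, 49.0, 79.0, 68.0, 94.0, 69.0, 0.0 cfs; ΣQ_DR = 368.0 cfs.
V = ΣQ_DR · Δt = 368.0 × 1800 s = 6.624 × 10^5 ft³.
Over A = 0.12 mi², depth = V / A = 2.38 in.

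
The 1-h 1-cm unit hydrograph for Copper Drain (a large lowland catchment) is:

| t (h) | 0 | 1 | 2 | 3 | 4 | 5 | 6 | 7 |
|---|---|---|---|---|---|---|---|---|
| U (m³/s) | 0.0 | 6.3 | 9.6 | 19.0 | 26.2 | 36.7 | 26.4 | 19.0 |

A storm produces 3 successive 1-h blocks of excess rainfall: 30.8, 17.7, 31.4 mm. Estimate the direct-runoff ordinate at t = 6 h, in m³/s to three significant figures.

Q ≈ 229 m³/s

By discrete convolution, Q_j = Σ (P_i / 10 mm) · U_{j−i}.
At t = 6 h (j=6): Q = (30.8/10)·26.4 + (17.7/10)·36.7 + (31.4/10)·26.2 = 229 m³/s.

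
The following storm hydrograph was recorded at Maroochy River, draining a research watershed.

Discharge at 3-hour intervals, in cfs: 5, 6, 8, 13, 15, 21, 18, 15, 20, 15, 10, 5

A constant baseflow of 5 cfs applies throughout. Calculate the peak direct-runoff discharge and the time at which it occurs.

Q_p = 16.0 cfs at t = 15 h

Subtracting baseflow gives direct-runoff ordinates: 0.0, 1.0, 3.0, 8.0, 10.0, 16.0, 13.0, 10.0, 15.0, 10.0, 5.0, 0.0 cfs.
The maximum is 16.0 cfs, occurring at the reading for t = 15 h.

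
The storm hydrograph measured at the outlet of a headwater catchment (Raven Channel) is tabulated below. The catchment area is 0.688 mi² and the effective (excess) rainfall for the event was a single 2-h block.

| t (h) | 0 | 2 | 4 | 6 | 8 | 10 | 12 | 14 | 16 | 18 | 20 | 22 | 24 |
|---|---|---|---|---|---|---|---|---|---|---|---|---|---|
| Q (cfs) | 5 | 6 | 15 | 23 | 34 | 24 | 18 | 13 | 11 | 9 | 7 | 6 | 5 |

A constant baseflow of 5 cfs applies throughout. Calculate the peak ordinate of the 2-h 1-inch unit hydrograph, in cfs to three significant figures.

Direct runoff: 0.0, 1.0, 10.0, 18.0, 29.0, 19.0, 13.0, 8.0, 6.0, 4.0, 2.0, 1.0, 0.0 cfs; ΣQ_DR = 111.0 cfs, peak = 29.0 cfs.
Runoff depth d = ΣQ_DR·Δt / A = 111.0 × 7200 / (0.688 mi²) = 0.5000 in.
The 1-inch UH is the DRH scaled by (1 in)/d, so U_p = 29.0 × 1/0.5000 = 58.0 cfs.

U_p ≈ 58.0 cfs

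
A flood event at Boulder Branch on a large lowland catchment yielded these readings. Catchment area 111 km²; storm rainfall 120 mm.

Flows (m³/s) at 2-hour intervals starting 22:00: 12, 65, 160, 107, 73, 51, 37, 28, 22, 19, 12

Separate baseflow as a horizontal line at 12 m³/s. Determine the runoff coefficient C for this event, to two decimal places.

ΣQ_DR = 454.0 m³/s; V = ΣQ_DR·Δt = 3.269 × 10^6 m³.
Runoff depth d = V / A = 29.45 mm.
C = d / P = 29.45 / 120 = 0.25.

C ≈ 0.25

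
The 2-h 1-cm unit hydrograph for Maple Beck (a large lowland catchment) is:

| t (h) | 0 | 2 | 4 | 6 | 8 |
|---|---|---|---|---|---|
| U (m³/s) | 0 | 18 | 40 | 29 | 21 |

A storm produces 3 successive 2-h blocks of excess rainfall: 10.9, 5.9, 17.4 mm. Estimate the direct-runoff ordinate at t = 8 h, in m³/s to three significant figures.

Q ≈ 110 m³/s

By discrete convolution, Q_j = Σ (P_i / 10 mm) · U_{j−i}.
At t = 8 h (j=4): Q = (10.9/10)·21 + (5.9/10)·29 + (17.4/10)·40 = 110 m³/s.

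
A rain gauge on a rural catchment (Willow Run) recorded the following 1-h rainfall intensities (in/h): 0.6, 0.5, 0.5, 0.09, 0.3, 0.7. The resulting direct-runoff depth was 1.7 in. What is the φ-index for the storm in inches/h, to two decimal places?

φ ≈ 0.18 in/h

Only the 5 blocks with intensity above φ contribute runoff: 0.6, 0.5, 0.5, 0.3, 0.7 in/h.
Σ(I−φ)·Δt = d  ⇒  (0.6+0.5+0.5+0.3+0.7 − 5φ)·1 = 1.7
φ = (2.600 − 1.7/1) / 5 = 0.18 in/h.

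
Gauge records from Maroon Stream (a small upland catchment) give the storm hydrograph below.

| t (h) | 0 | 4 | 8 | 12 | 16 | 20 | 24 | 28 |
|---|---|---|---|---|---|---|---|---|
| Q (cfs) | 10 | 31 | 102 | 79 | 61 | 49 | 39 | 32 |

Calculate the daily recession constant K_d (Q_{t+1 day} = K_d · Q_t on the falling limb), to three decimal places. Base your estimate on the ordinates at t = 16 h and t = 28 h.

K_d ≈ 0.275

Between t = 16 h and t = 28 h the flow falls from 61 to 32 cfs over 3×4 h = 12 h.
Per-interval ratio K = (32/61)^(1/3) = 0.8065; K_d = K^(24/4) = 0.275.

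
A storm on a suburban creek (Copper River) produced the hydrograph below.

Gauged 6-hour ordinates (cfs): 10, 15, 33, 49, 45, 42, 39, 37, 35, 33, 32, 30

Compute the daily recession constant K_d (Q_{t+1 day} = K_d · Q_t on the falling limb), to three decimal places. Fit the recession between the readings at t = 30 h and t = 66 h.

Between t = 30 h and t = 66 h the flow falls from 42 to 30 cfs over 6×6 h = 36 h.
Per-interval ratio K = (30/42)^(1/6) = 0.9455; K_d = K^(24/6) = 0.799.

K_d ≈ 0.799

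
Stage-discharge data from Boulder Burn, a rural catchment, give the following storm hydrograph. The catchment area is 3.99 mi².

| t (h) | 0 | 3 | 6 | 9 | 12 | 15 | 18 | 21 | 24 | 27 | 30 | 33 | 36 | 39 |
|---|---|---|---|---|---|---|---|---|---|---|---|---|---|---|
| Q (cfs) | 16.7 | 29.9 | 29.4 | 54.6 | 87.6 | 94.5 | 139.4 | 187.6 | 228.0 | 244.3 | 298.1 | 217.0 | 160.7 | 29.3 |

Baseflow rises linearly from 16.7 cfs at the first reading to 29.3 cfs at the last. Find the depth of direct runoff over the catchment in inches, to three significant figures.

Direct runoff: 0.00, 12.23, 10.76, 34.99, 67.02, 72.95, 116.88, 164.12, 203.55, 218.88, 271.71, 189.64, 132.37, 0.00 cfs; ΣQ_DR = 1495 cfs.
V = ΣQ_DR · Δt = 1495 × 10800 s = 1.615 × 10^7 ft³.
Over A = 3.99 mi², depth = V / A = 1.74 in.

d ≈ 1.74 in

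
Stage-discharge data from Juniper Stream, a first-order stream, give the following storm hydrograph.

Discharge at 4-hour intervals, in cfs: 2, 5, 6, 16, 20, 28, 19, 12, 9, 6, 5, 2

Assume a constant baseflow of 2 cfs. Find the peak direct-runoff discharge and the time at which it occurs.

Subtracting baseflow gives direct-runoff ordinates: 0.0, 3.0, 4.0, 14.0, 18.0, 26.0, 17.0, 10.0, 7.0, 4.0, 3.0, 0.0 cfs.
The maximum is 26.0 cfs, occurring at the reading for t = 20 h.

Q_p = 26.0 cfs at t = 20 h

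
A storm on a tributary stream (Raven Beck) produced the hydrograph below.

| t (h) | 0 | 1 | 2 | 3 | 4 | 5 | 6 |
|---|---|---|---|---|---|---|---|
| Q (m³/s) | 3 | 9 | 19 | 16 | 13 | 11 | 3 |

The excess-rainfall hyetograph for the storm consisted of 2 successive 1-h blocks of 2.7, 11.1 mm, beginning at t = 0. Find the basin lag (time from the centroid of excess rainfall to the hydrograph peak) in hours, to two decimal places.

Centroid of excess rainfall: t_c = Σ P_i·t̄_i / ΣP_i = 1.3043 h (block centres at 0.5, 1.5 h).
Hydrograph peak occurs at t = 2 h, so basin lag t_L = 2 − 1.3043 = 0.70 h.

t_L ≈ 0.70 h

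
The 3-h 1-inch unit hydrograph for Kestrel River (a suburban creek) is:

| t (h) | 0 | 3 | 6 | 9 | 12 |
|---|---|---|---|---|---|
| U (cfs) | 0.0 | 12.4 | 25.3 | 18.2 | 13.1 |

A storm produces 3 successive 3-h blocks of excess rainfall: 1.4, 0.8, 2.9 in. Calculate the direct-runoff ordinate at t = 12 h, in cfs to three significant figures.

By discrete convolution, Q_j = Σ (P_i / 1 in) · U_{j−i}.
At t = 12 h (j=4): Q = (1.4/1)·13.1 + (0.8/1)·18.2 + (2.9/1)·25.3 = 106 cfs.

Q ≈ 106 cfs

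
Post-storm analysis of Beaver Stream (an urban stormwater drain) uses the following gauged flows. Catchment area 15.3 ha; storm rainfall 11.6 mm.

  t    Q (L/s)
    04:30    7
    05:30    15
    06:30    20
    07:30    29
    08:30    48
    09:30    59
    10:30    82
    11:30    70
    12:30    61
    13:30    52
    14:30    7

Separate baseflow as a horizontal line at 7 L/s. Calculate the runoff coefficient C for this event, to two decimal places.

C ≈ 0.76

ΣQ_DR = 373.0 L/s; V = ΣQ_DR·Δt = 1.343 × 10^6 L.
Runoff depth d = V / A = 8.776 mm.
C = d / P = 8.776 / 11.6 = 0.76.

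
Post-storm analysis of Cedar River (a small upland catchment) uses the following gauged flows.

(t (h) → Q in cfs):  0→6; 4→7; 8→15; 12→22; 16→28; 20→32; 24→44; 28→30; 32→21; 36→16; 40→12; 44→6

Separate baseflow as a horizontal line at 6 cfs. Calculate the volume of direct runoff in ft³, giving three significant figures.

Direct-runoff ordinates (Q − Q_b): 0.0, 1.0, 9.0, 16.0, 22.0, 26.0, 38.0, 24.0, 15.0, 10.0, 6.0, 0.0 cfs.
ΣQ_DR = 167.0 cfs.
With Δt = 4 h = 14400 s, V = ΣQ_DR · Δt = 167.0 × 14400 = 2.40 × 10^6 ft³.

V ≈ 2.40 × 10^6 ft³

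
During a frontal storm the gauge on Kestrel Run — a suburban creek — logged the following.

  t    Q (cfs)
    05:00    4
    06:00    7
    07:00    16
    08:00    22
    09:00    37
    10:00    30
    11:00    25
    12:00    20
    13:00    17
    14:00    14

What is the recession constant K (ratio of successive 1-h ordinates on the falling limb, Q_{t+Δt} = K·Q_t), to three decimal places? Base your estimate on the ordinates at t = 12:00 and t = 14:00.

Using the recession-limb readings at t = 12:00 and t = 14:00: Q falls from 20 to 14 cfs over 2 intervals.
K = (Q₂/Q₁)^(1/2) = (14/20)^(1/2) = 0.837.

K ≈ 0.837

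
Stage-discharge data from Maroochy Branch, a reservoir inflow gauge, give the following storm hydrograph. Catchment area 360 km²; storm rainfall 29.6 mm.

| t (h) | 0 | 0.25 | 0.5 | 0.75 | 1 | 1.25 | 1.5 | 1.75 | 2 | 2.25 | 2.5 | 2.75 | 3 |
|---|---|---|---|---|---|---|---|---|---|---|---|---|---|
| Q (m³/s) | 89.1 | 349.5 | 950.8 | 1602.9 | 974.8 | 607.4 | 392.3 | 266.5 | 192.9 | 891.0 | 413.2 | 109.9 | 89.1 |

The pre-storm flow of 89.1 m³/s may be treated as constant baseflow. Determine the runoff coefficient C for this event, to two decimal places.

C ≈ 0.49

ΣQ_DR = 5771 m³/s; V = ΣQ_DR·Δt = 5.194 × 10^6 m³.
Runoff depth d = V / A = 14.43 mm.
C = d / P = 14.43 / 29.6 = 0.49.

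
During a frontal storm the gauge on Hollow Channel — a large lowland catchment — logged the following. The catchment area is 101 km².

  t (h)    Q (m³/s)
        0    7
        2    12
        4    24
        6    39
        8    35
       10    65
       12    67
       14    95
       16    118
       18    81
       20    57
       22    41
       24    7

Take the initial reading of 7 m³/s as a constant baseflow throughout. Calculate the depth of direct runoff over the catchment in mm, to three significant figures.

d ≈ 39.7 mm

Direct runoff: 0.0, 5.0, 17.0, 32.0, 28.0, 58.0, 60.0, 88.0, 111.0, 74.0, 50.0, 34.0, 0.0 m³/s; ΣQ_DR = 557.0 m³/s.
V = ΣQ_DR · Δt = 557.0 × 7200 s = 4.010 × 10^6 m³.
Over A = 101 km², depth = V / A = 39.7 mm.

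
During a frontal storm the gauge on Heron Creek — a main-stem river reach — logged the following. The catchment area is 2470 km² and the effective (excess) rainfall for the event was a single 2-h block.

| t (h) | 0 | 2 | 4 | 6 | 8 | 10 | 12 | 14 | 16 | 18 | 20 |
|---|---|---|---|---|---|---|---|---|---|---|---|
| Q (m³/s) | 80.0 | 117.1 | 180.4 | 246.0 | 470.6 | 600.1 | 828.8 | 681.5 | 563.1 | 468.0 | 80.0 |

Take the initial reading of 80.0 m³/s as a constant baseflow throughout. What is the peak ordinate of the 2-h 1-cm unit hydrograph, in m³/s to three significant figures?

U_p ≈ 748 m³/s

Direct runoff: 0.0, 37.1, 100.4, 166.0, 390.6, 520.1, 748.8, 601.5, 483.1, 388.0, 0.0 m³/s; ΣQ_DR = 3436 m³/s, peak = 748.8 m³/s.
Runoff depth d = ΣQ_DR·Δt / A = 3436 × 7200 / (2470 km²) = 10.01 mm.
The 1-cm UH is the DRH scaled by (10 mm)/d, so U_p = 748.8 × 10/10.01 = 748 m³/s.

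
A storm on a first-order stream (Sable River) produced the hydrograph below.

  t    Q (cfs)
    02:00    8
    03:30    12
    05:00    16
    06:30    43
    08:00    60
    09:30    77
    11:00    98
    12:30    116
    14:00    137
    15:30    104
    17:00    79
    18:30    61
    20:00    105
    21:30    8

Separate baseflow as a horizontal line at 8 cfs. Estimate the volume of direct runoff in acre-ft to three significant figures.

V ≈ 101 acre-ft

Direct-runoff ordinates (Q − Q_b): 0.0, 4.0, 8.0, 35.0, 52.0, 69.0, 90.0, 108.0, 129.0, 96.0, 71.0, 53.0, 97.0, 0.0 cfs.
ΣQ_DR = 812.0 cfs.
With Δt = 1.5 h = 5400 s, V = ΣQ_DR · Δt = 812.0 × 5400 = 4.38 × 10^6 ft³ = 101 acre-ft.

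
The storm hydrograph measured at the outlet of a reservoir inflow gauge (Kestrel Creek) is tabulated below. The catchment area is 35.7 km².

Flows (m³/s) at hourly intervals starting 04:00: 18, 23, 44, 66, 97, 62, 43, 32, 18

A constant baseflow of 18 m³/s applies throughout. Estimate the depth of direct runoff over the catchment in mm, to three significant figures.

d ≈ 24.3 mm

Direct runoff: 0.0, 5.0, 26.0, 48.0, 79.0, 44.0, 25.0, 14.0, 0.0 m³/s; ΣQ_DR = 241.0 m³/s.
V = ΣQ_DR · Δt = 241.0 × 3600 s = 8.676 × 10^5 m³.
Over A = 35.7 km², depth = V / A = 24.3 mm.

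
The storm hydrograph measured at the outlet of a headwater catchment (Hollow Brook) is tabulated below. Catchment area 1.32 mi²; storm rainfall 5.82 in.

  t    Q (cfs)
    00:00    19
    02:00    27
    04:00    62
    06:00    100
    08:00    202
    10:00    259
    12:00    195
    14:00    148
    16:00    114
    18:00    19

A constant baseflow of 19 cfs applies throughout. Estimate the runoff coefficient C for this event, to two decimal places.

C ≈ 0.39

ΣQ_DR = 955.0 cfs; V = ΣQ_DR·Δt = 6.876 × 10^6 ft³.
Runoff depth d = V / A = 2.242 in.
C = d / P = 2.242 / 5.82 = 0.39.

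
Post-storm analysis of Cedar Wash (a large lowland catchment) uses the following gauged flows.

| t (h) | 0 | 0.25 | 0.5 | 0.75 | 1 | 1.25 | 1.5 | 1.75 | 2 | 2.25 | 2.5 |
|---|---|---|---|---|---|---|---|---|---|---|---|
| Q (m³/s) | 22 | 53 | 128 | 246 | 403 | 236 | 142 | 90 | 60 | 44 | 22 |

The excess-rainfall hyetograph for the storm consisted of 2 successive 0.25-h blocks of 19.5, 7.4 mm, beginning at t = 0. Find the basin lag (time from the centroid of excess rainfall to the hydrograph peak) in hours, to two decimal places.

t_L ≈ 0.81 h

Centroid of excess rainfall: t_c = Σ P_i·t̄_i / ΣP_i = 0.1938 h (block centres at 0.125, 0.375 h).
Hydrograph peak occurs at t = 1 h, so basin lag t_L = 1 − 0.1938 = 0.81 h.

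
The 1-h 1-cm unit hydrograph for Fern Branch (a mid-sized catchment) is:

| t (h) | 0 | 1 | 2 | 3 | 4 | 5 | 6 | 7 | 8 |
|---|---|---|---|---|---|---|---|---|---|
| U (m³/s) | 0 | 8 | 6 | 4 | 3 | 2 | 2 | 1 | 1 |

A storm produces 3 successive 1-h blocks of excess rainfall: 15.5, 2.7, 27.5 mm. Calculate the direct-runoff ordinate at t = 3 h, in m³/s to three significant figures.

Q ≈ 29.8 m³/s

By discrete convolution, Q_j = Σ (P_i / 10 mm) · U_{j−i}.
At t = 3 h (j=3): Q = (15.5/10)·4 + (2.7/10)·6 + (27.5/10)·8 = 29.8 m³/s.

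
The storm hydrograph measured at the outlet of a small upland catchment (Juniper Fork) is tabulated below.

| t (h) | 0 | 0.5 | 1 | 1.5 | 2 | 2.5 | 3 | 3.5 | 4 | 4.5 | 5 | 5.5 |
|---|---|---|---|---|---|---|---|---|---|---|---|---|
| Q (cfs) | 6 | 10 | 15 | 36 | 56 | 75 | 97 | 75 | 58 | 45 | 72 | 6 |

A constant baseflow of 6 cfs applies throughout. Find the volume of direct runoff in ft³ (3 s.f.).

Direct-runoff ordinates (Q − Q_b): 0.0, 4.0, 9.0, 30.0, 50.0, 69.0, 91.0, 69.0, 52.0, 39.0, 66.0, 0.0 cfs.
ΣQ_DR = 479.0 cfs.
With Δt = 0.5 h = 1800 s, V = ΣQ_DR · Δt = 479.0 × 1800 = 8.62 × 10^5 ft³.

V ≈ 8.62 × 10^5 ft³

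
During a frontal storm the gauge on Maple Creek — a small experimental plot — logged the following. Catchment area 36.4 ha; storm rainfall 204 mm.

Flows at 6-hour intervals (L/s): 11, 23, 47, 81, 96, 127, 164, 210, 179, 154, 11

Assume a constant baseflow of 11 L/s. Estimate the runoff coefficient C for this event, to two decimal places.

C ≈ 0.29

ΣQ_DR = 982.0 L/s; V = ΣQ_DR·Δt = 2.121 × 10^7 L.
Runoff depth d = V / A = 58.27 mm.
C = d / P = 58.27 / 204 = 0.29.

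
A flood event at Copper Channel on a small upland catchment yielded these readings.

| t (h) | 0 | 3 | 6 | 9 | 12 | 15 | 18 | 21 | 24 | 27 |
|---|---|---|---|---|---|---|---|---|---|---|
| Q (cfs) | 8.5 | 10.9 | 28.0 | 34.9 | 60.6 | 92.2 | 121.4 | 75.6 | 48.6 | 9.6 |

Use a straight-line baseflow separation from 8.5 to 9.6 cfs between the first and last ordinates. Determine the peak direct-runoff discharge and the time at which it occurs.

Subtracting baseflow gives direct-runoff ordinates: 0.00, 2.28, 19.26, 26.03, 51.61, 83.09, 112.17, 66.24, 39.12, 0.00 cfs.
The maximum is 112.17 cfs, occurring at the reading for t = 18 h.

Q_p = 112.17 cfs at t = 18 h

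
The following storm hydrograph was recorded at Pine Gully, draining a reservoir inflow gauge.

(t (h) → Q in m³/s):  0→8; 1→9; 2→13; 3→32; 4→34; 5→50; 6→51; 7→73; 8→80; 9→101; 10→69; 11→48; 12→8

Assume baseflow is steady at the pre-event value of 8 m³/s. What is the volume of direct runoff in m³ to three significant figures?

Direct-runoff ordinates (Q − Q_b): 0.0, 1.0, 5.0, 24.0, 26.0, 42.0, 43.0, 65.0, 72.0, 93.0, 61.0, 40.0, 0.0 m³/s.
ΣQ_DR = 472.0 m³/s.
With Δt = 1 h = 3600 s, V = ΣQ_DR · Δt = 472.0 × 3600 = 1.70 × 10^6 m³.

V ≈ 1.70 × 10^6 m³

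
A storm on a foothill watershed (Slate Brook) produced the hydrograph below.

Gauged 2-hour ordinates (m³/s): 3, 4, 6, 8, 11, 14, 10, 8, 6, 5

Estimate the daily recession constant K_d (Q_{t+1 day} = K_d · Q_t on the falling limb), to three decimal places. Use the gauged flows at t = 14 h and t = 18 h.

K_d ≈ 0.060

Between t = 14 h and t = 18 h the flow falls from 8 to 5 m³/s over 2×2 h = 4 h.
Per-interval ratio K = (5/8)^(1/2) = 0.7906; K_d = K^(24/2) = 0.060.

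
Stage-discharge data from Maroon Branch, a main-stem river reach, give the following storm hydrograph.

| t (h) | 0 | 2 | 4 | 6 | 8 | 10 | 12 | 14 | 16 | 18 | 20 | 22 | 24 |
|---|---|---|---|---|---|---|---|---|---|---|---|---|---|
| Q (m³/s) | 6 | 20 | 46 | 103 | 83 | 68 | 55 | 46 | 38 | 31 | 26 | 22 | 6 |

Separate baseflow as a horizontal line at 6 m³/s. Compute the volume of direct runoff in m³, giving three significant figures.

Direct-runoff ordinates (Q − Q_b): 0.0, 14.0, 40.0, 97.0, 77.0, 62.0, 49.0, 40.0, 32.0, 25.0, 20.0, 16.0, 0.0 m³/s.
ΣQ_DR = 472.0 m³/s.
With Δt = 2 h = 7200 s, V = ΣQ_DR · Δt = 472.0 × 7200 = 3.40 × 10^6 m³.

V ≈ 3.40 × 10^6 m³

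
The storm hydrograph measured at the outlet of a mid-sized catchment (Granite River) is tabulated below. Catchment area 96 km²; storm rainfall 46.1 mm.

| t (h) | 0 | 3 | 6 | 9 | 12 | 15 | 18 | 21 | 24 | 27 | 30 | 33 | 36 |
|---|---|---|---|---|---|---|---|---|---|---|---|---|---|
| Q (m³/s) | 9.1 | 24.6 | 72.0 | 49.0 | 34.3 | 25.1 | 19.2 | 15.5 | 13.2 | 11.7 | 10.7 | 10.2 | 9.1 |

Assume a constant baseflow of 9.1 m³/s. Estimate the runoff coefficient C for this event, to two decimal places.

C ≈ 0.45

ΣQ_DR = 185.4 m³/s; V = ΣQ_DR·Δt = 2.002 × 10^6 m³.
Runoff depth d = V / A = 20.86 mm.
C = d / P = 20.86 / 46.1 = 0.45.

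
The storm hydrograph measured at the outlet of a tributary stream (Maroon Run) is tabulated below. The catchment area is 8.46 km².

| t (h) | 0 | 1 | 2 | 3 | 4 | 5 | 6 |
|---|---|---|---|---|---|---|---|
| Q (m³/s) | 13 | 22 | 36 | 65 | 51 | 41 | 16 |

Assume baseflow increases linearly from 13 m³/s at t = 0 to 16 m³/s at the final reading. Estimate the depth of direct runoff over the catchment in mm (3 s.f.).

Direct runoff: 0.00, 8.50, 22.00, 50.50, 36.00, 25.50, 0.00 m³/s; ΣQ_DR = 142.5 m³/s.
V = ΣQ_DR · Δt = 142.5 × 3600 s = 5.130 × 10^5 m³.
Over A = 8.46 km², depth = V / A = 60.6 mm.

d ≈ 60.6 mm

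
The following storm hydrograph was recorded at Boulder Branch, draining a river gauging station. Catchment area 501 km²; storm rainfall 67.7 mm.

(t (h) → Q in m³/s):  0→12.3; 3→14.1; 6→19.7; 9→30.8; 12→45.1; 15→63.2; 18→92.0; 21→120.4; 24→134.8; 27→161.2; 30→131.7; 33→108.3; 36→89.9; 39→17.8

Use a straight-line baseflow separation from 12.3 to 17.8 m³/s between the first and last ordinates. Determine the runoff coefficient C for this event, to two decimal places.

ΣQ_DR = 830.6 m³/s; V = ΣQ_DR·Δt = 8.970 × 10^6 m³.
Runoff depth d = V / A = 17.91 mm.
C = d / P = 17.91 / 67.7 = 0.26.

C ≈ 0.26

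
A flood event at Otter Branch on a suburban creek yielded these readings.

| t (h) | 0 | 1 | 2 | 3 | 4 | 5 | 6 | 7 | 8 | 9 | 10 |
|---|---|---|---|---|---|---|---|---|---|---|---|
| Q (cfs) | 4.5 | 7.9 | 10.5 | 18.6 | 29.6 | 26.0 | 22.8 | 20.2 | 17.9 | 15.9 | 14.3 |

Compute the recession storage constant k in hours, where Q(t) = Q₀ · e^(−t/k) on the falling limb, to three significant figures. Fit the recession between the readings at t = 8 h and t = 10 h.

On the falling limb, Q drops from 17.9 to 14.3 cfs between t = 8 h and t = 10 h (Δt = 2 h).
k = −Δt / ln(Q₂/Q₁) = −2 / ln(14.3/17.9) = 8.91 h.

k ≈ 8.91 h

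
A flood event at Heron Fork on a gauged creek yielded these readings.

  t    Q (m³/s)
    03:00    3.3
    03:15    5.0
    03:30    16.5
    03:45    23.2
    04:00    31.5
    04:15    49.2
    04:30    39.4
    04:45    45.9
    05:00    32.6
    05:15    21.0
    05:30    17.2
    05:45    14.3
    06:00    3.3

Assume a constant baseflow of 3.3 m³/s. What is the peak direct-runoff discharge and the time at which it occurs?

Q_p = 45.9 m³/s at t = 04:15

Subtracting baseflow gives direct-runoff ordinates: 0.0, 1.7, 13.2, 19.9, 28.2, 45.9, 36.1, 42.6, 29.3, 17.7, 13.9, 11.0, 0.0 m³/s.
The maximum is 45.9 m³/s, occurring at the reading for t = 04:15.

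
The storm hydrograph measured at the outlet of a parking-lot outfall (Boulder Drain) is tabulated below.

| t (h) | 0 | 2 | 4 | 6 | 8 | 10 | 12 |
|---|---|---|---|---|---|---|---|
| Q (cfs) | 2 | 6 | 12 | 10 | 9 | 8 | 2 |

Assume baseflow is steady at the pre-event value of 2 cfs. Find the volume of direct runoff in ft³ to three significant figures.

Direct-runoff ordinates (Q − Q_b): 0.0, 4.0, 10.0, 8.0, 7.0, 6.0, 0.0 cfs.
ΣQ_DR = 35.00 cfs.
With Δt = 2 h = 7200 s, V = ΣQ_DR · Δt = 35.00 × 7200 = 2.52 × 10^5 ft³.

V ≈ 2.52 × 10^5 ft³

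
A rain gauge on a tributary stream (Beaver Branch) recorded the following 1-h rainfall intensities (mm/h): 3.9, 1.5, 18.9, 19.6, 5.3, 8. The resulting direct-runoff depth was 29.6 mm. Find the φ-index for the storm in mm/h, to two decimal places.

Only the 3 blocks with intensity above φ contribute runoff: 18.9, 19.6, 8 mm/h.
Σ(I−φ)·Δt = d  ⇒  (18.9+19.6+8 − 3φ)·1 = 29.6
φ = (46.50 − 29.6/1) / 3 = 5.63 mm/h.

φ ≈ 5.63 mm/h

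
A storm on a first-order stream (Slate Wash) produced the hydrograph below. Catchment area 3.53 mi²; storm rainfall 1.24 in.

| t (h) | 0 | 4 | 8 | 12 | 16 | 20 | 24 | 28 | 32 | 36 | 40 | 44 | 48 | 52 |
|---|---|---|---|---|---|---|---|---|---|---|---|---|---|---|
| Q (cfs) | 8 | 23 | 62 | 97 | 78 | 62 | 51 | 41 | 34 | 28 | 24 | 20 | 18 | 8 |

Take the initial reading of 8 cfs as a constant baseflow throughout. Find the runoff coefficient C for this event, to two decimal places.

C ≈ 0.63

ΣQ_DR = 442.0 cfs; V = ΣQ_DR·Δt = 6.365 × 10^6 ft³.
Runoff depth d = V / A = 0.7761 in.
C = d / P = 0.7761 / 1.24 = 0.63.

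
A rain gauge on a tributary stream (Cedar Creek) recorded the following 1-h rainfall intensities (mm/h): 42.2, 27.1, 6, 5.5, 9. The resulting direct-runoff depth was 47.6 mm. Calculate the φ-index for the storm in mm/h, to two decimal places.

Only the 2 blocks with intensity above φ contribute runoff: 42.2, 27.1 mm/h.
Σ(I−φ)·Δt = d  ⇒  (42.2+27.1 − 2φ)·1 = 47.6
φ = (69.30 − 47.6/1) / 2 = 10.85 mm/h.

φ ≈ 10.85 mm/h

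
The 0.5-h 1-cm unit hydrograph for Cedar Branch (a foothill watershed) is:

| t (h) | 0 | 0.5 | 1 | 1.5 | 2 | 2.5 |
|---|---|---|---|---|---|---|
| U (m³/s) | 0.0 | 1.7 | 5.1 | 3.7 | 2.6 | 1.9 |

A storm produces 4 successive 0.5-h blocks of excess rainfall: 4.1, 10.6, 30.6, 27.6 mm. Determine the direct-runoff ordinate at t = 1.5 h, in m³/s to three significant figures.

Q ≈ 12.1 m³/s

By discrete convolution, Q_j = Σ (P_i / 10 mm) · U_{j−i}.
At t = 1.5 h (j=3): Q = (4.1/10)·3.7 + (10.6/10)·5.1 + (30.6/10)·1.7 + (27.6/10)·0.0 = 12.1 m³/s.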